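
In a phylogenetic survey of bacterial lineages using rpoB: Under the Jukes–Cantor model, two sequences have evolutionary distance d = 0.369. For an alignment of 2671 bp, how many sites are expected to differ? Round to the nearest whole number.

Invert JC69: p = (3/4)(1 − e^(−4d/3)) = 0.75 × (1 − e^(-0.492)) = 0.75 × (1 − 0.611402) = 0.291449.
Expected differing sites = pL ≈ 0.291449 × 2671 = 778.460279 ≈ 778.

778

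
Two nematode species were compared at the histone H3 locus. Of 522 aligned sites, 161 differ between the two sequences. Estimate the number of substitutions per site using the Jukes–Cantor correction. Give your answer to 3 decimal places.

0.397

p = 161/522 ≈ 0.308429.
d = −(3/4) ln(1 − 4p/3) = −0.75 ln(1 − 0.411239) = −0.75 ln(0.588761)
  = −0.75 × (-0.529735) = 0.397301 substitutions/site.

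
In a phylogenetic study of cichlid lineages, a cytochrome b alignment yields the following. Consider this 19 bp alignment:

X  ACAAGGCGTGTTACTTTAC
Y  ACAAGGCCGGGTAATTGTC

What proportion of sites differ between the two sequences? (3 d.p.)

The sequences differ at 6 of 19 positions (sites 8, 9, 11, 14, 17, 18).
p = 6/19 = 0.315789… ≈ 0.316 (to 3 d.p.).

0.316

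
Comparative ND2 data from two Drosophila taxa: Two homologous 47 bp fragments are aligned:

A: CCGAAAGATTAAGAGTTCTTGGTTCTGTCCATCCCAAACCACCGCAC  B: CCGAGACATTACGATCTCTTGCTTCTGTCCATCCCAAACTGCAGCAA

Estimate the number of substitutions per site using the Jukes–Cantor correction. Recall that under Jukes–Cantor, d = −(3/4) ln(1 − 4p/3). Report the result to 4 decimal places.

0.2502

The sequences differ at 10 of 47 sites (5, 7, 12, 15, 16, 22, 40, 41, 43, 47), so p = 10/47 ≈ 0.212766.
d = −(3/4) ln(1 − 4p/3) = −0.75 ln(1 − 0.283688) = −0.75 ln(0.716312)
  = −0.75 × (-0.333639) = 0.250229 substitutions/site.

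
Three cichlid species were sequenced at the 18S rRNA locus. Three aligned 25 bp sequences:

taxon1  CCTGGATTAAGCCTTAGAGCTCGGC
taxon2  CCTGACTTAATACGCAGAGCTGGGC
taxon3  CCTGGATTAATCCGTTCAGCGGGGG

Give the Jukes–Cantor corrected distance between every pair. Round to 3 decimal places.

d(taxon1,taxon2) = 0.351, d(taxon1,taxon3) = 0.351, d(taxon2,taxon3) = 0.417

taxon1–taxon2: 7/25 sites differ → p = 0.28, d = −0.75 ln(1 − 0.373333) = 0.350505 ≈ 0.351.
taxon1–taxon3: 7/25 sites differ → p = 0.28, d = −0.75 ln(1 − 0.373333) = 0.350505 ≈ 0.351.
taxon2–taxon3: 8/25 sites differ → p = 0.32, d = −0.75 ln(1 − 0.426667) = 0.417216 ≈ 0.417.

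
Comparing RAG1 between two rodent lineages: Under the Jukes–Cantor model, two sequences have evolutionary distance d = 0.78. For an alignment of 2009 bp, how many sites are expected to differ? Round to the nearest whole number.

Invert JC69: p = (3/4)(1 − e^(−4d/3)) = 0.75 × (1 − e^(-1.04)) = 0.75 × (1 − 0.353455) = 0.484909.
Expected differing sites = pL ≈ 0.484909 × 2009 = 974.182181 ≈ 974.

974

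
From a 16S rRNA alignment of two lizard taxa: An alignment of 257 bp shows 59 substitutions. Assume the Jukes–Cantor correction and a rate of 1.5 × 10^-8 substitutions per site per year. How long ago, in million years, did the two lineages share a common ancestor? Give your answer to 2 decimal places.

p = 59/257 ≈ 0.229572.
d = −(3/4) ln(1 − 4p/3) = −0.75 ln(1 − 0.306096) = −0.75 ln(0.693904)
  = −0.75 × (-0.365422) = 0.274067 substitutions/site.
Under a molecular clock d = 2μt, so t = d/(2μ) = 0.274067 / (2 × 1.5 × 10^-8) = 9.14 million years.

9.14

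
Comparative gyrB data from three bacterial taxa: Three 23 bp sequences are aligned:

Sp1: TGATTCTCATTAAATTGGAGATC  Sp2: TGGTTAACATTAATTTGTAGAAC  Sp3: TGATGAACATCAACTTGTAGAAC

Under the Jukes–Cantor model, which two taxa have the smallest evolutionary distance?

Sp1–Sp2: 6/23 differ, p = 0.261, d = 0.321.
Sp1–Sp3: 7/23 differ, p = 0.304, d = 0.390.
Sp2–Sp3: 4/23 differ, p = 0.174, d = 0.198.
The smallest distance is between Sp2 and Sp3.

Sp2 and Sp3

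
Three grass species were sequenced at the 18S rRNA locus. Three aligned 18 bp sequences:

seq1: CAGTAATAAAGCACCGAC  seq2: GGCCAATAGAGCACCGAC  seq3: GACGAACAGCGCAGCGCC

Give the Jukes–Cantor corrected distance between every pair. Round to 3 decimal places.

seq1–seq2: 5/18 sites differ → p ≈ 0.277778, d = −0.75 ln(1 − 0.370371) = 0.346968 ≈ 0.347.
seq1–seq3: 8/18 sites differ → p ≈ 0.444444, d = −0.75 ln(1 − 0.592592) = 0.673455 ≈ 0.673.
seq2–seq3: 6/18 sites differ → p ≈ 0.333333, d = −0.75 ln(1 − 0.444444) = 0.440839 ≈ 0.441.

d(seq1,seq2) = 0.347, d(seq1,seq3) = 0.673, d(seq2,seq3) = 0.441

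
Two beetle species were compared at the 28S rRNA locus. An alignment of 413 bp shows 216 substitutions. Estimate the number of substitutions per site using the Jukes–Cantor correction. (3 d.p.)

p = 216/413 ≈ 0.523002.
d = −(3/4) ln(1 − 4p/3) = −0.75 ln(1 − 0.697336) = −0.75 ln(0.302664)
  = −0.75 × (-1.195132) = 0.896349 substitutions/site.

0.896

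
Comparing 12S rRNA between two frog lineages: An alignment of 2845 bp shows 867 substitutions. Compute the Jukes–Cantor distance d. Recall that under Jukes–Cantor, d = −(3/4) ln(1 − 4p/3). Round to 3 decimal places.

p = 867/2845 ≈ 0.304745.
d = −(3/4) ln(1 − 4p/3) = −0.75 ln(1 − 0.406327) = −0.75 ln(0.593673)
  = −0.75 × (-0.521427) = 0.391070 substitutions/site.

0.391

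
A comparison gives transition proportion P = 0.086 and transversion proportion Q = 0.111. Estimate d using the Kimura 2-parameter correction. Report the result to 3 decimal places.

0.229

Under the Kimura two-parameter model, d = −½ ln(1 − 2P − Q) − ¼ ln(1 − 2Q).
1 − 2P − Q = 0.717, giving −½ ln(0.717) = 0.166340.
1 − 2Q = 0.778, giving −¼ ln(0.778) = 0.062757.
d = 0.166340 + 0.062757 = 0.229097.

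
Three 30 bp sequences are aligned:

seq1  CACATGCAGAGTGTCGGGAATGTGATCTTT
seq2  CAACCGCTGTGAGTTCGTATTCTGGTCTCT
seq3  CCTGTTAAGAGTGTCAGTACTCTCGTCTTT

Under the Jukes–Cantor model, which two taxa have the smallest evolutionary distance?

seq1 and seq3

seq1–seq2: 13/30 differ, p = 0.433, d = 0.647.
seq1–seq3: 11/30 differ, p = 0.367, d = 0.503.
seq2–seq3: 14/30 differ, p = 0.467, d = 0.730.
The smallest distance is between seq1 and seq3.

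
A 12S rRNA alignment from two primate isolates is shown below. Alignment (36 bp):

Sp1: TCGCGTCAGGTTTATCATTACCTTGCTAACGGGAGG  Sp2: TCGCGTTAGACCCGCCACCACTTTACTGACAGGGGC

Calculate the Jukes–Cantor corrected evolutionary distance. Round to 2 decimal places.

The sequences differ at 15 of 36 sites, so p = 15/36 ≈ 0.416667.
d = −(3/4) ln(1 − 4p/3) = −0.75 ln(1 − 0.555556) = −0.75 ln(0.444444)
  = −0.75 × (-0.810931) = 0.608198 substitutions/site.

0.61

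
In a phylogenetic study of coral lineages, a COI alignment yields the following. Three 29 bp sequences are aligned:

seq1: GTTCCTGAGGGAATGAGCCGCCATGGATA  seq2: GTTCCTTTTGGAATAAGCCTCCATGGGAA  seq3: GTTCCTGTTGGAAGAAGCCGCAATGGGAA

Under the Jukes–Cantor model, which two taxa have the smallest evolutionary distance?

seq1–seq2: 7/29 differ, p = 0.241, d = 0.291.
seq1–seq3: 7/29 differ, p = 0.241, d = 0.291.
seq2–seq3: 4/29 differ, p = 0.138, d = 0.152.
The smallest distance is between seq2 and seq3.

seq2 and seq3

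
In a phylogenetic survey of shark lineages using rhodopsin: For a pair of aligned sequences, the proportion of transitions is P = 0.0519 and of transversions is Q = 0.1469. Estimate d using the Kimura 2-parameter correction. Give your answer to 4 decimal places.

Under the Kimura two-parameter model, d = −½ ln(1 − 2P − Q) − ¼ ln(1 − 2Q).
1 − 2P − Q = 0.7493, giving −½ ln(0.7493) = 0.144308.
1 − 2Q = 0.7062, giving −¼ ln(0.7062) = 0.086964.
d = 0.144308 + 0.086964 = 0.231272.

0.2313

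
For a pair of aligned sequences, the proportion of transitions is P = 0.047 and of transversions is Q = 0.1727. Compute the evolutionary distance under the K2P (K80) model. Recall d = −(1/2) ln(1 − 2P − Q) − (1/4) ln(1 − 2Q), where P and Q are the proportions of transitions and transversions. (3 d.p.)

Under the Kimura two-parameter model, d = −½ ln(1 − 2P − Q) − ¼ ln(1 − 2Q).
1 − 2P − Q = 0.7333, giving −½ ln(0.7333) = 0.155100.
1 − 2Q = 0.6546, giving −¼ ln(0.6546) = 0.105933.
d = 0.155100 + 0.105933 = 0.261033.

0.261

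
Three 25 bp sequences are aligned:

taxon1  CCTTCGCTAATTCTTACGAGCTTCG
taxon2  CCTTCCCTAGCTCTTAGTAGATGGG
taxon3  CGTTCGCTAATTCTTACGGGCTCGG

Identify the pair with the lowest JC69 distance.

taxon1–taxon2: 8/25 differ, p = 0.320, d = 0.417.
taxon1–taxon3: 4/25 differ, p = 0.160, d = 0.180.
taxon2–taxon3: 9/25 differ, p = 0.360, d = 0.490.
The smallest distance is between taxon1 and taxon3.

taxon1 and taxon3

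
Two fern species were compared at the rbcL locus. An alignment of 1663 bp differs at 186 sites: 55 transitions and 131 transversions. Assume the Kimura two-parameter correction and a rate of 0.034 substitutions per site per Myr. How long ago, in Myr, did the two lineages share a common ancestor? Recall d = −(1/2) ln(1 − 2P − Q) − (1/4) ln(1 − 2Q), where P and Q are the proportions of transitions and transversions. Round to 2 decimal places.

1.78

P = 55/1663 ≈ 0.033073 and Q = 131/1663 ≈ 0.078773.
Under the Kimura two-parameter model, d = −½ ln(1 − 2P − Q) − ¼ ln(1 − 2Q).
1 − 2P − Q = 0.855081, giving −½ ln(0.855081) = 0.078280.
1 − 2Q = 0.842454, giving −¼ ln(0.842454) = 0.042859.
d = 0.078280 + 0.042859 = 0.121139.
Under a molecular clock d = 2μt, so t = d/(2μ) = 0.121139 / (2 × 0.034) = 1.78 Myr.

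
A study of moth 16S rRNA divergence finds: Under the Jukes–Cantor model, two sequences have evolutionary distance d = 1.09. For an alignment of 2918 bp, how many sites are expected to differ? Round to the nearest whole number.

Invert JC69: p = (3/4)(1 − e^(−4d/3)) = 0.75 × (1 − e^(-1.453333)) = 0.75 × (1 − 0.233790) = 0.574658.
Expected differing sites = pL ≈ 0.574658 × 2918 = 1676.852044 ≈ 1677.

1677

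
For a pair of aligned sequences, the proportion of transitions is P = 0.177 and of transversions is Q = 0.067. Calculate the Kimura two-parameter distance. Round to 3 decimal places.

Under the Kimura two-parameter model, d = −½ ln(1 − 2P − Q) − ¼ ln(1 − 2Q).
1 − 2P − Q = 0.579, giving −½ ln(0.579) = 0.273226.
1 − 2Q = 0.866, giving −¼ ln(0.866) = 0.035968.
d = 0.273226 + 0.035968 = 0.309194.

0.309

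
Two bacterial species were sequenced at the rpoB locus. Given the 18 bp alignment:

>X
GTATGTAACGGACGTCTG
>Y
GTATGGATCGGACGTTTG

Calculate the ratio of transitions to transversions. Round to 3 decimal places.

0.500

Transitions are A↔G and C↔T; transversions are all other mismatches.
Transitions: 1. Transversions: 2.
R = 1/2 = 0.500.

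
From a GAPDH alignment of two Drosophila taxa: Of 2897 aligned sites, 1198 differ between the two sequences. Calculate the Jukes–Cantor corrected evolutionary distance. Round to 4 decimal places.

0.6012

p = 1198/2897 ≈ 0.413531.
d = −(3/4) ln(1 − 4p/3) = −0.75 ln(1 − 0.551375) = −0.75 ln(0.448625)
  = −0.75 × (-0.801568) = 0.601176 substitutions/site.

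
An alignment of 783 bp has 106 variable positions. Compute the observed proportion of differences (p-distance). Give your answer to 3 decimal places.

0.135

p = 106/783 = 0.135376… ≈ 0.135 (to 3 d.p.).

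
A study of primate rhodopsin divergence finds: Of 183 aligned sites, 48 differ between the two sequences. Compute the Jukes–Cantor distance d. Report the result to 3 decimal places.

p = 48/183 ≈ 0.262295.
d = −(3/4) ln(1 − 4p/3) = −0.75 ln(1 − 0.349727) = −0.75 ln(0.650273)
  = −0.75 × (-0.430363) = 0.322772 substitutions/site.

0.323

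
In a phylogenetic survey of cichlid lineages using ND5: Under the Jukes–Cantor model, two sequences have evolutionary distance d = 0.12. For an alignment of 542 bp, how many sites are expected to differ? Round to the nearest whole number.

60

Invert JC69: p = (3/4)(1 − e^(−4d/3)) = 0.75 × (1 − e^(-0.16)) = 0.75 × (1 − 0.852144) = 0.110892.
Expected differing sites = pL ≈ 0.110892 × 542 = 60.103464 ≈ 60.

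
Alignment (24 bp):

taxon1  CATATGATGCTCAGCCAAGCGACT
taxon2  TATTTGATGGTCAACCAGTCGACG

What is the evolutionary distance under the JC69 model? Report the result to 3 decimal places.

The sequences differ at 7 of 24 sites (1, 4, 10, 14, 18, 19, 24), so p = 7/24 ≈ 0.291667.
d = −(3/4) ln(1 − 4p/3) = −0.75 ln(1 − 0.388889) = −0.75 ln(0.611111)
  = −0.75 × (-0.492477) = 0.369358 substitutions/site.

0.369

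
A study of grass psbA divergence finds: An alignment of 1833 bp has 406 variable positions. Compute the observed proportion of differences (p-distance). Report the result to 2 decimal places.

0.22

p = 406/1833 = 0.221494… ≈ 0.22 (to 2 d.p.).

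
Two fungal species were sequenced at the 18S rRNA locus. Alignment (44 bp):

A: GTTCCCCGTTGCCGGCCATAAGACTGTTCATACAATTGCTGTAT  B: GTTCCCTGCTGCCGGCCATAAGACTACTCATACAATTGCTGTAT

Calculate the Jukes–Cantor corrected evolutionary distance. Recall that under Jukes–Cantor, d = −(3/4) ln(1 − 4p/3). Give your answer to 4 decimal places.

The sequences differ at 4 of 44 sites (7, 9, 26, 27), so p = 4/44 ≈ 0.090909.
d = −(3/4) ln(1 − 4p/3) = −0.75 ln(1 − 0.121212) = −0.75 ln(0.878788)
  = −0.75 × (-0.129212) = 0.096909 substitutions/site.

0.0969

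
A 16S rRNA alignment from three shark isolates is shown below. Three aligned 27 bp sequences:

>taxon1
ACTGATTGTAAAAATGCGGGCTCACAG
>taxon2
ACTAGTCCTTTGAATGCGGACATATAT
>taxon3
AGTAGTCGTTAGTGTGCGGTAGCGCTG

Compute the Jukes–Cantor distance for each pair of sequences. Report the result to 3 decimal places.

taxon1–taxon2: 12/27 sites differ → p ≈ 0.444444, d = −0.75 ln(1 − 0.592592) = 0.673455 ≈ 0.673.
taxon1–taxon3: 13/27 sites differ → p ≈ 0.481481, d = −0.75 ln(1 − 0.641975) = 0.770364 ≈ 0.770.
taxon2–taxon3: 13/27 sites differ → p ≈ 0.481481, d = −0.75 ln(1 − 0.641975) = 0.770364 ≈ 0.770.

d(taxon1,taxon2) = 0.673, d(taxon1,taxon3) = 0.770, d(taxon2,taxon3) = 0.770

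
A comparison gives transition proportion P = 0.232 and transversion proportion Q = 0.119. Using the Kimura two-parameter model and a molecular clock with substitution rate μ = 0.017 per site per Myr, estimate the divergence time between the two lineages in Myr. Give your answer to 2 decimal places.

14.86

Under the Kimura two-parameter model, d = −½ ln(1 − 2P − Q) − ¼ ln(1 − 2Q).
1 − 2P − Q = 0.417, giving −½ ln(0.417) = 0.437335.
1 − 2Q = 0.762, giving −¼ ln(0.762) = 0.067952.
d = 0.437335 + 0.067952 = 0.505287.
Under a molecular clock d = 2μt, so t = d/(2μ) = 0.505287 / (2 × 0.017) = 14.86 Myr.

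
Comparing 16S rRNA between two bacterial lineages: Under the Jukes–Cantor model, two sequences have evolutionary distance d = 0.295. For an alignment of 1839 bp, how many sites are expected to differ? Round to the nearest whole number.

Invert JC69: p = (3/4)(1 − e^(−4d/3)) = 0.75 × (1 − e^(-0.393333)) = 0.75 × (1 − 0.674804) = 0.243897.
Expected differing sites = pL ≈ 0.243897 × 1839 = 448.526583 ≈ 449.

449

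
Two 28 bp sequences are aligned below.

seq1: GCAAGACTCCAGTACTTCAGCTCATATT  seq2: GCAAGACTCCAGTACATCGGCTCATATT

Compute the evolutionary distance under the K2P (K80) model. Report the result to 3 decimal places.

Of 28 sites, 1 differences are transitions and 1 are transversions, so P = 1/28 ≈ 0.035714 and Q = 1/28 ≈ 0.035714.
Under the Kimura two-parameter model, d = −½ ln(1 − 2P − Q) − ¼ ln(1 − 2Q).
1 − 2P − Q = 0.892858, giving −½ ln(0.892858) = 0.056664.
1 − 2Q = 0.928572, giving −¼ ln(0.928572) = 0.018527.
d = 0.056664 + 0.018527 = 0.075191.

0.075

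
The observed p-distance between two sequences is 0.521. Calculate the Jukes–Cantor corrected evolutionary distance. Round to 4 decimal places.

0.8898

d = −(3/4) ln(1 − 4p/3) = −0.75 ln(1 − 0.694667) = −0.75 ln(0.305333)
  = −0.75 × (-1.186352) = 0.889764 substitutions/site.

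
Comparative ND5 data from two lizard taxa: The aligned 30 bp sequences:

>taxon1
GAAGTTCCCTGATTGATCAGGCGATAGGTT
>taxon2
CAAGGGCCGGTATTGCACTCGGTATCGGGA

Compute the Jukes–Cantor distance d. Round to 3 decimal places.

0.824

The sequences differ at 15 of 30 sites, so p = 15/30 = 0.5.
d = −(3/4) ln(1 − 4p/3) = −0.75 ln(1 − 0.666667) = −0.75 ln(0.333333)
  = −0.75 × (-1.098613) = 0.823960 substitutions/site.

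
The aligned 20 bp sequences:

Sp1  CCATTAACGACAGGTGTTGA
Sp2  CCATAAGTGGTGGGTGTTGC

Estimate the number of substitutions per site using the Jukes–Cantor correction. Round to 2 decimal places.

0.47

The sequences differ at 7 of 20 sites (5, 7, 8, 10, 11, 12, 20), so p = 7/20 = 0.35.
d = −(3/4) ln(1 − 4p/3) = −0.75 ln(1 − 0.466667) = −0.75 ln(0.533333)
  = −0.75 × (-0.628609) = 0.471457 substitutions/site.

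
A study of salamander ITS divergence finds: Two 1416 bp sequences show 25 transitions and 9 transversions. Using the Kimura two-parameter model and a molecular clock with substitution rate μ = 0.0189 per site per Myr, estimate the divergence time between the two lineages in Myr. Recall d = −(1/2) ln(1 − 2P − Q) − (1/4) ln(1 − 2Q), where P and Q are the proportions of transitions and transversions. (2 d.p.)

P = 25/1416 ≈ 0.017655 and Q = 9/1416 ≈ 0.006356.
Under the Kimura two-parameter model, d = −½ ln(1 − 2P − Q) − ¼ ln(1 − 2Q).
1 − 2P − Q = 0.958334, giving −½ ln(0.958334) = 0.021279.
1 − 2Q = 0.987288, giving −¼ ln(0.987288) = 0.003198.
d = 0.021279 + 0.003198 = 0.024477.
Under a molecular clock d = 2μt, so t = d/(2μ) = 0.024477 / (2 × 0.0189) = 0.65 Myr.

0.65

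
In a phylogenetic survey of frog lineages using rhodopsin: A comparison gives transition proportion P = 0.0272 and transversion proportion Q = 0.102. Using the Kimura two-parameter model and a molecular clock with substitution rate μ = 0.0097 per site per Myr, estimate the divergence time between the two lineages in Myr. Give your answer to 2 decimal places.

Under the Kimura two-parameter model, d = −½ ln(1 − 2P − Q) − ¼ ln(1 − 2Q).
1 − 2P − Q = 0.8436, giving −½ ln(0.8436) = 0.085038.
1 − 2Q = 0.796, giving −¼ ln(0.796) = 0.057039.
d = 0.085038 + 0.057039 = 0.142077.
Under a molecular clock d = 2μt, so t = d/(2μ) = 0.142077 / (2 × 0.0097) = 7.32 Myr.

7.32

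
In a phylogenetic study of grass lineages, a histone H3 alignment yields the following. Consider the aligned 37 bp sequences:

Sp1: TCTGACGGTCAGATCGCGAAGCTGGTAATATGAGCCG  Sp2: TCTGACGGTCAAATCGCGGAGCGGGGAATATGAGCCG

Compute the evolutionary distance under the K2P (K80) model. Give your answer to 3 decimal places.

Of 37 sites, 2 differences are transitions and 2 are transversions, so P = 2/37 ≈ 0.054054 and Q = 2/37 ≈ 0.054054.
Under the Kimura two-parameter model, d = −½ ln(1 − 2P − Q) − ¼ ln(1 − 2Q).
1 − 2P − Q = 0.837838, giving −½ ln(0.837838) = 0.088465.
1 − 2Q = 0.891892, giving −¼ ln(0.891892) = 0.028603.
d = 0.088465 + 0.028603 = 0.117068.

0.117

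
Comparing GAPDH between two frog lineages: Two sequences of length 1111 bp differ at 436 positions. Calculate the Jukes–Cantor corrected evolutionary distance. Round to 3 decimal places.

0.556

p = 436/1111 ≈ 0.392439.
d = −(3/4) ln(1 − 4p/3) = −0.75 ln(1 − 0.523252) = −0.75 ln(0.476748)
  = −0.75 × (-0.740767) = 0.555575 substitutions/site.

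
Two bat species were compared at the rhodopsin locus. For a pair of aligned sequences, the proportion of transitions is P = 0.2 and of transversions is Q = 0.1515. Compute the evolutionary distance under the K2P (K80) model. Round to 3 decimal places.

Under the Kimura two-parameter model, d = −½ ln(1 − 2P − Q) − ¼ ln(1 − 2Q).
1 − 2P − Q = 0.4485, giving −½ ln(0.4485) = 0.400923.
1 − 2Q = 0.697, giving −¼ ln(0.697) = 0.090242.
d = 0.400923 + 0.090242 = 0.491165.

0.491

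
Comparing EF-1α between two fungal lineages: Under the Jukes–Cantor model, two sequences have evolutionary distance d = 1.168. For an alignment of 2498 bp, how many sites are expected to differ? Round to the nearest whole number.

1479

Invert JC69: p = (3/4)(1 − e^(−4d/3)) = 0.75 × (1 − e^(-1.557333)) = 0.75 × (1 − 0.210697) = 0.591977.
Expected differing sites = pL ≈ 0.591977 × 2498 = 1478.758546 ≈ 1479.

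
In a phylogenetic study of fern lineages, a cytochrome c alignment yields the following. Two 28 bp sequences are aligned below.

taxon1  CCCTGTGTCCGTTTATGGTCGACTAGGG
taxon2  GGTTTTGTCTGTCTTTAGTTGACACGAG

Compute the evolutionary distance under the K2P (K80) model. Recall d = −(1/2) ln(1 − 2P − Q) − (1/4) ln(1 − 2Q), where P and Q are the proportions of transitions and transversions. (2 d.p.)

0.65

Of 28 sites, 6 differences are transitions and 6 are transversions, so P = 6/28 ≈ 0.214286 and Q = 6/28 ≈ 0.214286.
Under the Kimura two-parameter model, d = −½ ln(1 − 2P − Q) − ¼ ln(1 − 2Q).
1 − 2P − Q = 0.357142, giving −½ ln(0.357142) = 0.514811.
1 − 2Q = 0.571428, giving −¼ ln(0.571428) = 0.139904.
d = 0.514811 + 0.139904 = 0.654715.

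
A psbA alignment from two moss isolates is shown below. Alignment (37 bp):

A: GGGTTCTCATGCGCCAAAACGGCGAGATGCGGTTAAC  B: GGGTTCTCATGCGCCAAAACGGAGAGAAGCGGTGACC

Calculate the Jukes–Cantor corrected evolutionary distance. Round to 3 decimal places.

0.117

The sequences differ at 4 of 37 sites (23, 28, 34, 36), so p = 4/37 ≈ 0.108108.
d = −(3/4) ln(1 − 4p/3) = −0.75 ln(1 − 0.144144) = −0.75 ln(0.855856)
  = −0.75 × (-0.155653) = 0.116740 substitutions/site.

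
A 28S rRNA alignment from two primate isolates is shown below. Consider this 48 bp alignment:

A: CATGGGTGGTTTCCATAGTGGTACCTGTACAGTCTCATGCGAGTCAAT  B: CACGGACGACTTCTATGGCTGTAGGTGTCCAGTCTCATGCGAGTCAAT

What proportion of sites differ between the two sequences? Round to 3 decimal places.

0.250

The sequences differ at 12 of 48 positions.
p = 12/48 = 0.250.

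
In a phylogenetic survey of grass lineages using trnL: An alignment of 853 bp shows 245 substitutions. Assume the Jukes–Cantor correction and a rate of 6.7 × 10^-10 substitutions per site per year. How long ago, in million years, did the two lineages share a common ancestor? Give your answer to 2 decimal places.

270.24

p = 245/853 ≈ 0.287222.
d = −(3/4) ln(1 − 4p/3) = −0.75 ln(1 − 0.382963) = −0.75 ln(0.617037)
  = −0.75 × (-0.482826) = 0.362120 substitutions/site.
Under a molecular clock d = 2μt, so t = d/(2μ) = 0.362120 / (2 × 6.7 × 10^-10) = 270.24 million years.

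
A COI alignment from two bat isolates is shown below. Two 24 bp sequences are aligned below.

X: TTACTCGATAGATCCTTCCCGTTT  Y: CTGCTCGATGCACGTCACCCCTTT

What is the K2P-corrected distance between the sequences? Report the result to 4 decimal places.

Of 24 sites, 6 differences are transitions and 4 are transversions, so P = 6/24 = 0.25 and Q = 4/24 ≈ 0.166667.
Under the Kimura two-parameter model, d = −½ ln(1 − 2P − Q) − ¼ ln(1 − 2Q).
1 − 2P − Q = 0.333333, giving −½ ln(0.333333) = 0.549307.
1 − 2Q = 0.666666, giving −¼ ln(0.666666) = 0.101367.
d = 0.549307 + 0.101367 = 0.650674.

0.6507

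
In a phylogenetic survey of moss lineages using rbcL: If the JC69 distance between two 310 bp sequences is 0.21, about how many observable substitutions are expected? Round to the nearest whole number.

57

Invert JC69: p = (3/4)(1 − e^(−4d/3)) = 0.75 × (1 − e^(-0.28)) = 0.75 × (1 − 0.755784) = 0.183162.
Expected differing sites = pL ≈ 0.183162 × 310 = 56.78022 ≈ 57.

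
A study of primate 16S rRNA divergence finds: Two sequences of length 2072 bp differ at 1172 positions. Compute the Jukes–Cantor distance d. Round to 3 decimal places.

p = 1172/2072 ≈ 0.565637.
d = −(3/4) ln(1 − 4p/3) = −0.75 ln(1 − 0.754183) = −0.75 ln(0.245817)
  = −0.75 × (-1.403168) = 1.052376 substitutions/site.

1.052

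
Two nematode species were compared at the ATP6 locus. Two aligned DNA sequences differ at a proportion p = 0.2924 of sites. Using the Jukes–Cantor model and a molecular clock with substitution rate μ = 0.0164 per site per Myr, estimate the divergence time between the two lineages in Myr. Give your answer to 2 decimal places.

d = −(3/4) ln(1 − 4p/3) = −0.75 ln(1 − 0.389867) = −0.75 ln(0.610133)
  = −0.75 × (-0.494078) = 0.370559 substitutions/site.
Under a molecular clock d = 2μt, so t = d/(2μ) = 0.370559 / (2 × 0.0164) = 11.30 Myr.

11.30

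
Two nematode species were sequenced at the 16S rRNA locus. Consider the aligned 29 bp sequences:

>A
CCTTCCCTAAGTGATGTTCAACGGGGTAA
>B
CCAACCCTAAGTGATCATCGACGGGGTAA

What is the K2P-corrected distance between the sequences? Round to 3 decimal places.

0.197

Of 29 sites, 1 differences are transitions and 4 are transversions, so P = 1/29 ≈ 0.034483 and Q = 4/29 ≈ 0.137931.
Under the Kimura two-parameter model, d = −½ ln(1 − 2P − Q) − ¼ ln(1 − 2Q).
1 − 2P − Q = 0.793103, giving −½ ln(0.793103) = 0.115901.
1 − 2Q = 0.724138, giving −¼ ln(0.724138) = 0.080693.
d = 0.115901 + 0.080693 = 0.196594.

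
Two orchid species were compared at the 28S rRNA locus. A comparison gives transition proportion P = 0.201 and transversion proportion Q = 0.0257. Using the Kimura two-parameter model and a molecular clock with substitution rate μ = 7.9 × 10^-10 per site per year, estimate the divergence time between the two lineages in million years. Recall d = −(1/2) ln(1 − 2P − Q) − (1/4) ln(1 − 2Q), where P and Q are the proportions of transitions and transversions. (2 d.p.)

Under the Kimura two-parameter model, d = −½ ln(1 − 2P − Q) − ¼ ln(1 − 2Q).
1 − 2P − Q = 0.5723, giving −½ ln(0.5723) = 0.279046.
1 − 2Q = 0.9486, giving −¼ ln(0.9486) = 0.013192.
d = 0.279046 + 0.013192 = 0.292238.
Under a molecular clock d = 2μt, so t = d/(2μ) = 0.292238 / (2 × 7.9 × 10^-10) = 184.96 million years.

184.96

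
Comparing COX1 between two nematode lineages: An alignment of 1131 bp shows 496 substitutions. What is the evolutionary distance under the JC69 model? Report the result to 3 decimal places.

p = 496/1131 ≈ 0.43855.
d = −(3/4) ln(1 − 4p/3) = −0.75 ln(1 − 0.584733) = −0.75 ln(0.415267)
  = −0.75 × (-0.878834) = 0.659126 substitutions/site.

0.659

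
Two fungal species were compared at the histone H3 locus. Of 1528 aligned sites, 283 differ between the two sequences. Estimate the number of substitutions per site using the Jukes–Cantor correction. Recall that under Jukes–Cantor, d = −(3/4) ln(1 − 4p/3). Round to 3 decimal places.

0.213

p = 283/1528 ≈ 0.185209.
d = −(3/4) ln(1 − 4p/3) = −0.75 ln(1 − 0.246945) = −0.75 ln(0.753055)
  = −0.75 × (-0.283617) = 0.212713 substitutions/site.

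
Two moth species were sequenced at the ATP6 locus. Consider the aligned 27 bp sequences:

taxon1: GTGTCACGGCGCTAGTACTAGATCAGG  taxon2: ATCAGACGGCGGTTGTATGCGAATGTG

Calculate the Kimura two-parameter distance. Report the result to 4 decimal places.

Of 27 sites, 4 differences are transitions and 9 are transversions, so P = 4/27 ≈ 0.148148 and Q = 9/27 ≈ 0.333333.
Under the Kimura two-parameter model, d = −½ ln(1 − 2P − Q) − ¼ ln(1 − 2Q).
1 − 2P − Q = 0.370371, giving −½ ln(0.370371) = 0.496625.
1 − 2Q = 0.333334, giving −¼ ln(0.333334) = 0.274653.
d = 0.496625 + 0.274653 = 0.771278.

0.7713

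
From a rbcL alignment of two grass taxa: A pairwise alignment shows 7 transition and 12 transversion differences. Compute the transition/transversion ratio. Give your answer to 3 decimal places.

R = 7/12 = 0.583333… ≈ 0.583 (to 3 d.p.).

0.583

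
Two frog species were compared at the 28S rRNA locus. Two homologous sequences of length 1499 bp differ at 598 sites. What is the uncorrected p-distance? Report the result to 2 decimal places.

p = 598/1499 = 0.398932… ≈ 0.40 (to 2 d.p.).

0.40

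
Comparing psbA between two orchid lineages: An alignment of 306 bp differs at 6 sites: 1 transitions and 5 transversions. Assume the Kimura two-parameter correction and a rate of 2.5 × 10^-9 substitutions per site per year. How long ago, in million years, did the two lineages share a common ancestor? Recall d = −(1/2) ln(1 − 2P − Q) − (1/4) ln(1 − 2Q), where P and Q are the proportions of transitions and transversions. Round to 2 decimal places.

P = 1/306 ≈ 0.003268 and Q = 5/306 ≈ 0.01634.
Under the Kimura two-parameter model, d = −½ ln(1 − 2P − Q) − ¼ ln(1 − 2Q).
1 − 2P − Q = 0.977124, giving −½ ln(0.977124) = 0.011571.
1 − 2Q = 0.96732, giving −¼ ln(0.96732) = 0.008306.
d = 0.011571 + 0.008306 = 0.019877.
Under a molecular clock d = 2μt, so t = d/(2μ) = 0.019877 / (2 × 2.5 × 10^-9) = 3.98 million years.

3.98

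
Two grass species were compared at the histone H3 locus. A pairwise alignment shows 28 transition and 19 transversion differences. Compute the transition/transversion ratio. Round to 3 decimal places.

1.474

R = 28/19 = 1.473684… ≈ 1.474 (to 3 d.p.).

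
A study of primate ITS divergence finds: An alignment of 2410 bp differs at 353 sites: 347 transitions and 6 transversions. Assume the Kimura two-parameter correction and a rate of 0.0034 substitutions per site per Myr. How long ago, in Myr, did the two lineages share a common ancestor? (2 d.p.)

P = 347/2410 ≈ 0.143983 and Q = 6/2410 ≈ 0.00249.
Under the Kimura two-parameter model, d = −½ ln(1 − 2P − Q) − ¼ ln(1 − 2Q).
1 − 2P − Q = 0.709544, giving −½ ln(0.709544) = 0.171566.
1 − 2Q = 0.99502, giving −¼ ln(0.99502) = 0.001248.
d = 0.171566 + 0.001248 = 0.172814.
Under a molecular clock d = 2μt, so t = d/(2μ) = 0.172814 / (2 × 0.0034) = 25.41 Myr.

25.41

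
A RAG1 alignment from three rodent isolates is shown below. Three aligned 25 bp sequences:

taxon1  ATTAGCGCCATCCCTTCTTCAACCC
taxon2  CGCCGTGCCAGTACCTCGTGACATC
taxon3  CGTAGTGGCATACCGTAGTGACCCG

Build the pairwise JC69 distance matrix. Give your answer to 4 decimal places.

d(taxon1,taxon2) = 1.0298, d(taxon1,taxon3) = 0.6626, d(taxon2,taxon3) = 0.6626

taxon1–taxon2: 14/25 sites differ → p = 0.56, d = −0.75 ln(1 − 0.746667) = 1.029788 ≈ 1.0298.
taxon1–taxon3: 11/25 sites differ → p = 0.44, d = −0.75 ln(1 − 0.586667) = 0.662626 ≈ 0.6626.
taxon2–taxon3: 11/25 sites differ → p = 0.44, d = −0.75 ln(1 − 0.586667) = 0.662626 ≈ 0.6626.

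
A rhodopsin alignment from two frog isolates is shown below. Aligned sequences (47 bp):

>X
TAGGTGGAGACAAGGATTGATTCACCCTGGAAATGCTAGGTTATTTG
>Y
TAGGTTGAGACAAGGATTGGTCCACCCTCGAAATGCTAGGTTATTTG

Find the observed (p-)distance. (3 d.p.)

0.085

The sequences differ at 4 of 47 positions (sites 6, 20, 22, 29).
p = 4/47 = 0.085106… ≈ 0.085 (to 3 d.p.).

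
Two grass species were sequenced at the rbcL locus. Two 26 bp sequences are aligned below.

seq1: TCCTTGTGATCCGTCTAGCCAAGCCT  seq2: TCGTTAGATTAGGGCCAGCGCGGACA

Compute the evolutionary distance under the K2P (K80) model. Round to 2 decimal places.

0.96

Of 26 sites, 4 differences are transitions and 10 are transversions, so P = 4/26 ≈ 0.153846 and Q = 10/26 ≈ 0.384615.
Under the Kimura two-parameter model, d = −½ ln(1 − 2P − Q) − ¼ ln(1 − 2Q).
1 − 2P − Q = 0.307693, giving −½ ln(0.307693) = 0.589326.
1 − 2Q = 0.23077, giving −¼ ln(0.23077) = 0.366583.
d = 0.589326 + 0.366583 = 0.955909.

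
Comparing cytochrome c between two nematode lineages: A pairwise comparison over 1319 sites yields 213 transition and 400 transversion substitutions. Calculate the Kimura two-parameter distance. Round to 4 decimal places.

0.7252

P = 213/1319 ≈ 0.161486 and Q = 400/1319 ≈ 0.30326.
Under the Kimura two-parameter model, d = −½ ln(1 − 2P − Q) − ¼ ln(1 − 2Q).
1 − 2P − Q = 0.373768, giving −½ ln(0.373768) = 0.492060.
1 − 2Q = 0.39348, giving −¼ ln(0.39348) = 0.233181.
d = 0.492060 + 0.233181 = 0.725241.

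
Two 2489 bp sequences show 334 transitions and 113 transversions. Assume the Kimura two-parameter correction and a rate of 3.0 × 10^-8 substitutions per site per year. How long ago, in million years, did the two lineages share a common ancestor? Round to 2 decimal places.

3.53

P = 334/2489 ≈ 0.13419 and Q = 113/2489 ≈ 0.0454.
Under the Kimura two-parameter model, d = −½ ln(1 − 2P − Q) − ¼ ln(1 − 2Q).
1 − 2P − Q = 0.68622, giving −½ ln(0.68622) = 0.188279.
1 − 2Q = 0.9092, giving −¼ ln(0.9092) = 0.023798.
d = 0.188279 + 0.023798 = 0.212077.
Under a molecular clock d = 2μt, so t = d/(2μ) = 0.212077 / (2 × 3.0 × 10^-8) = 3.53 million years.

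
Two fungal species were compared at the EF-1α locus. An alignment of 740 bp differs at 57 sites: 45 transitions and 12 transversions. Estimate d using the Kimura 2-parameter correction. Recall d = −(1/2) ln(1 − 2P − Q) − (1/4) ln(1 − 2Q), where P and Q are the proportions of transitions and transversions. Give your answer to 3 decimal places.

0.082

P = 45/740 ≈ 0.060811 and Q = 12/740 ≈ 0.016216.
Under the Kimura two-parameter model, d = −½ ln(1 − 2P − Q) − ¼ ln(1 − 2Q).
1 − 2P − Q = 0.862162, giving −½ ln(0.862162) = 0.074156.
1 − 2Q = 0.967568, giving −¼ ln(0.967568) = 0.008242.
d = 0.074156 + 0.008242 = 0.082398.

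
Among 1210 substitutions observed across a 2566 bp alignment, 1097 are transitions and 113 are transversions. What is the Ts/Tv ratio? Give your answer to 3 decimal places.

R = 1097/113 = 9.707964… ≈ 9.708 (to 3 d.p.).

9.708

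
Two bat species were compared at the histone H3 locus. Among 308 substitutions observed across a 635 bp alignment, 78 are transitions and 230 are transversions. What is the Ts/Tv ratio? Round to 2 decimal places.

R = 78/230 = 0.339130… ≈ 0.34 (to 2 d.p.).

0.34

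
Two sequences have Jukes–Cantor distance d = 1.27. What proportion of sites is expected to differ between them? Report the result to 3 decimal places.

p = (3/4)(1 − e^(−4d/3)) = 0.75 × (1 − e^(-1.693333)) = 0.75 × (1 − 0.183906) = 0.612071.

0.612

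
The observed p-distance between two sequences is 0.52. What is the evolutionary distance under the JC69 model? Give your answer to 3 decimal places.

0.886

d = −(3/4) ln(1 − 4p/3) = −0.75 ln(1 − 0.693333) = −0.75 ln(0.306667)
  = −0.75 × (-1.181993) = 0.886495 substitutions/site.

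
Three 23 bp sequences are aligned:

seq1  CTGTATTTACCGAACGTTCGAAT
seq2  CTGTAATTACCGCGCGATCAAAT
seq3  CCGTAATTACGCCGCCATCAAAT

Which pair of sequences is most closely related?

seq1–seq2: 5/23 differ, p = 0.217, d = 0.257.
seq1–seq3: 9/23 differ, p = 0.391, d = 0.553.
seq2–seq3: 4/23 differ, p = 0.174, d = 0.198.
The smallest distance is between seq2 and seq3.

seq2 and seq3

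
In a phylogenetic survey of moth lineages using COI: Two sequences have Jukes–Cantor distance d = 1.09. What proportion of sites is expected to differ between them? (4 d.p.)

0.5747

p = (3/4)(1 − e^(−4d/3)) = 0.75 × (1 − e^(-1.453333)) = 0.75 × (1 − 0.233790) = 0.574658.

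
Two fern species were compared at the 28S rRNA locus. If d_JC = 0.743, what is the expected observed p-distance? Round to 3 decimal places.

p = (3/4)(1 − e^(−4d/3)) = 0.75 × (1 − e^(-0.990667)) = 0.75 × (1 − 0.371329) = 0.471503.

0.472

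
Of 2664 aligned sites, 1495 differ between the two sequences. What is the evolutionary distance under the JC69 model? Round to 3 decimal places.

1.034

p = 1495/2664 ≈ 0.561186.
d = −(3/4) ln(1 − 4p/3) = −0.75 ln(1 − 0.748248) = −0.75 ln(0.251752)
  = −0.75 × (-1.379311) = 1.034483 substitutions/site.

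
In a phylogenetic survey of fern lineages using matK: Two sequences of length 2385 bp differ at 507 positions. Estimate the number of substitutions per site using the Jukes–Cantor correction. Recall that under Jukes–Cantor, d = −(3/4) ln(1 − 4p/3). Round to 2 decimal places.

p = 507/2385 ≈ 0.212579.
d = −(3/4) ln(1 − 4p/3) = −0.75 ln(1 − 0.283439) = −0.75 ln(0.716561)
  = −0.75 × (-0.333292) = 0.249969 substitutions/site.

0.25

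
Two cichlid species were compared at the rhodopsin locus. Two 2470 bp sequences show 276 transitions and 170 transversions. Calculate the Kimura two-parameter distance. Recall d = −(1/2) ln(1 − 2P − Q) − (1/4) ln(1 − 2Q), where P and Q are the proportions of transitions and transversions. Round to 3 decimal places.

P = 276/2470 ≈ 0.111741 and Q = 170/2470 ≈ 0.068826.
Under the Kimura two-parameter model, d = −½ ln(1 − 2P − Q) − ¼ ln(1 − 2Q).
1 − 2P − Q = 0.707692, giving −½ ln(0.707692) = 0.172873.
1 − 2Q = 0.862348, giving −¼ ln(0.862348) = 0.037024.
d = 0.172873 + 0.037024 = 0.209897.

0.210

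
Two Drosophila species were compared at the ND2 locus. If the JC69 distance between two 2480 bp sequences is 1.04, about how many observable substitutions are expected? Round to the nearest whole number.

1395

Invert JC69: p = (3/4)(1 − e^(−4d/3)) = 0.75 × (1 − e^(-1.386667)) = 0.75 × (1 − 0.249907) = 0.562570.
Expected differing sites = pL ≈ 0.562570 × 2480 = 1395.1736 ≈ 1395.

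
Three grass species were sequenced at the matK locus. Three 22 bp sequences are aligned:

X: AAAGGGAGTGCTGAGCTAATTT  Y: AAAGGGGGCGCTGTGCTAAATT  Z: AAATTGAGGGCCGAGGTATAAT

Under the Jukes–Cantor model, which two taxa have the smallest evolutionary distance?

X–Y: 4/22 differ, p = 0.182, d = 0.208.
X–Z: 8/22 differ, p = 0.364, d = 0.497.
Y–Z: 9/22 differ, p = 0.409, d = 0.591.
The smallest distance is between X and Y.

X and Y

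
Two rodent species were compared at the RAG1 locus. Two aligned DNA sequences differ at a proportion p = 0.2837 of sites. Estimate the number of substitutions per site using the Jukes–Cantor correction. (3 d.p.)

0.356

d = −(3/4) ln(1 − 4p/3) = −0.75 ln(1 − 0.378267) = −0.75 ln(0.621733)
  = −0.75 × (-0.475245) = 0.356434 substitutions/site.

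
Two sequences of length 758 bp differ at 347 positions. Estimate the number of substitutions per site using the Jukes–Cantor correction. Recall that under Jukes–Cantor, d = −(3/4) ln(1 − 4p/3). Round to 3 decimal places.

0.707

p = 347/758 ≈ 0.457784.
d = −(3/4) ln(1 − 4p/3) = −0.75 ln(1 − 0.610379) = −0.75 ln(0.389621)
  = −0.75 × (-0.942581) = 0.706936 substitutions/site.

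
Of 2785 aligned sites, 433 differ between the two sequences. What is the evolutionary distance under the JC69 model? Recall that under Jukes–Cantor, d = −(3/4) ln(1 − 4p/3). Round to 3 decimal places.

0.174

p = 433/2785 ≈ 0.155476.
d = −(3/4) ln(1 − 4p/3) = −0.75 ln(1 − 0.207301) = −0.75 ln(0.792699)
  = −0.75 × (-0.232312) = 0.174234 substitutions/site.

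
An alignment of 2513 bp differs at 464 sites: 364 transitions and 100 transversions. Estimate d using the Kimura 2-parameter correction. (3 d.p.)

0.221

P = 364/2513 ≈ 0.144847 and Q = 100/2513 ≈ 0.039793.
Under the Kimura two-parameter model, d = −½ ln(1 − 2P − Q) − ¼ ln(1 − 2Q).
1 − 2P − Q = 0.670513, giving −½ ln(0.670513) = 0.199856.
1 − 2Q = 0.920414, giving −¼ ln(0.920414) = 0.020733.
d = 0.199856 + 0.020733 = 0.220589.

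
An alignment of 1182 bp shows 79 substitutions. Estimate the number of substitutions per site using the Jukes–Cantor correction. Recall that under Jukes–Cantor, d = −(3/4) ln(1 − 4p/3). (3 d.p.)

0.070

p = 79/1182 ≈ 0.066836.
d = −(3/4) ln(1 − 4p/3) = −0.75 ln(1 − 0.089115) = −0.75 ln(0.910885)
  = −0.75 × (-0.093339) = 0.070004 substitutions/site.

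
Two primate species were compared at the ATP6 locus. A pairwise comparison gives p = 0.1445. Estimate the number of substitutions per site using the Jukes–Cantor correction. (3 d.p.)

d = −(3/4) ln(1 − 4p/3) = −0.75 ln(1 − 0.192667) = −0.75 ln(0.807333)
  = −0.75 × (-0.214019) = 0.160514 substitutions/site.

0.161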